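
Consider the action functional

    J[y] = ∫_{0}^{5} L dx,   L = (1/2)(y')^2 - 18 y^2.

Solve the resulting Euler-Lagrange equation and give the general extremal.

The Lagrangian is L = (1/2)(y')^2 - 18 y^2.
∂L/∂y = -36y.
∂L/∂y' = y'.
The Euler-Lagrange equation d/dx(∂L/∂y') − ∂L/∂y = 0 becomes:
    y'' + 36 y = 0
General solution: y(x) = A sin(6x) + B cos(6x), where A and B are arbitrary constants fixed by the endpoint conditions.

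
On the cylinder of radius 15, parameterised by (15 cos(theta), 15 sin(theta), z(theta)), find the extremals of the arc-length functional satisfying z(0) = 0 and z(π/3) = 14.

Parameterise the cylinder of radius R = 15 as
    r(θ) = (15 cos θ, 15 sin θ, z(θ)).
The arc-length element is
    ds = sqrt(225 + (dz/dθ)^2) dθ,
so the Lagrangian is L = sqrt(225 + z'^2).
L depends on z' only, not on z or θ, so ∂L/∂z = 0 and
    ∂L/∂z' = z' / sqrt(225 + z'^2).
The Euler-Lagrange equation gives
    d/dθ( z' / sqrt(225 + z'^2) ) = 0,
so z' is constant. Integrating once:
    z(θ) = a θ + b,
a helix on the cylinder (a straight line when the cylinder is unrolled). The constants a, b are determined by the endpoint conditions.
With endpoint conditions z(0) = 0 and z(π/3) = 14: from z(0) = b we get b = 0, and a·π/3 + 0 = 14 gives a = 42/π, so
    z(θ) = (42/π) θ.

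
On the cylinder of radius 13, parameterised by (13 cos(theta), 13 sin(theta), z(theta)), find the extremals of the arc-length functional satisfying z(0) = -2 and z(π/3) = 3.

Parameterise the cylinder of radius R = 13 as
    r(θ) = (13 cos θ, 13 sin θ, z(θ)).
The arc-length element is
    ds = sqrt(169 + (dz/dθ)^2) dθ,
so the Lagrangian is L = sqrt(169 + z'^2).
L depends on z' only, not on z or θ, so ∂L/∂z = 0 and
    ∂L/∂z' = z' / sqrt(169 + z'^2).
The Euler-Lagrange equation gives
    d/dθ( z' / sqrt(169 + z'^2) ) = 0,
so z' is constant. Integrating once:
    z(θ) = a θ + b,
a helix on the cylinder (a straight line when the cylinder is unrolled). The constants a, b are determined by the endpoint conditions.
With endpoint conditions z(0) = -2 and z(π/3) = 3: from z(0) = b we get b = -2, and a·π/3 + -2 = 3 gives a = 15/π, so
    z(θ) = (15/π) θ − 2.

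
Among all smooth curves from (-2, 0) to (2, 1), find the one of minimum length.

Arc-length functional: J[y] = ∫ sqrt(1 + (y')^2) dx.
Lagrangian L = sqrt(1 + (y')^2) has no explicit y dependence, so ∂L/∂y = 0 and the Euler-Lagrange equation gives
    d/dx( y' / sqrt(1 + (y')^2) ) = 0  ⇒  y' / sqrt(1 + (y')^2) = const.
Hence y' is constant, so y(x) is affine.
Fitting the endpoints (-2, 0) and (2, 1):
    slope m = (1 − 0) / (2 − (-2)) = 1/4,
    intercept c = 0 − m·(-2) = 1/2.
Extremal: y(x) = (1/4) x + 1/2.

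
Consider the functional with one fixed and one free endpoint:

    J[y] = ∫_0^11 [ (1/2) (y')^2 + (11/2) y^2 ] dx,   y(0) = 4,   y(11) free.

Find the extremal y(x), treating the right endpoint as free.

The Lagrangian L = (1/2) (y')^2 + (11/2) y^2 gives
    ∂L/∂y = 11 y,   ∂L/∂y' = y'.
Euler-Lagrange: y'' − 11 y = 0.
With k = sqrt(11), the general solution is
    y(x) = A cosh(sqrt(11) x) + B sinh(sqrt(11) x).
Fixed left endpoint y(0) = 4 ⇒ A = 4.
The right endpoint x = 11 is free, so the natural (transversality) condition is ∂L/∂y' |_{x=11} = 0, i.e. y'(11) = 0.
Compute y'(x) = A k sinh(k x) + B k cosh(k x), so
    y'(11) = A k sinh(k·11) + B k cosh(k·11) = 0
    ⇒ B = −A tanh(k·11) = − 4 tanh(sqrt(11)·11).
Therefore the extremal is
    y(x) = 4 cosh(sqrt(11) x) − 4 tanh(sqrt(11)·11) sinh(sqrt(11) x).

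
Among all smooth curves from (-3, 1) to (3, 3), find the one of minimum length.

Arc-length functional: J[y] = ∫ sqrt(1 + (y')^2) dx.
Lagrangian L = sqrt(1 + (y')^2) has no explicit y dependence, so ∂L/∂y = 0 and the Euler-Lagrange equation gives
    d/dx( y' / sqrt(1 + (y')^2) ) = 0  ⇒  y' / sqrt(1 + (y')^2) = const.
Hence y' is constant, so y(x) is affine.
Fitting the endpoints (-3, 1) and (3, 3):
    slope m = (3 − 1) / (3 − (-3)) = 1/3,
    intercept c = 1 − m·(-3) = 2.
Extremal: y(x) = (1/3) x + 2.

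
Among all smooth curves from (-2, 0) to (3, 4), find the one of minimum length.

Arc-length functional: J[y] = ∫ sqrt(1 + (y')^2) dx.
Lagrangian L = sqrt(1 + (y')^2) has no explicit y dependence, so ∂L/∂y = 0 and the Euler-Lagrange equation gives
    d/dx( y' / sqrt(1 + (y')^2) ) = 0  ⇒  y' / sqrt(1 + (y')^2) = const.
Hence y' is constant, so y(x) is affine.
Fitting the endpoints (-2, 0) and (3, 4):
    slope m = (4 − 0) / (3 − (-2)) = 4/5,
    intercept c = 0 − m·(-2) = 8/5.
Extremal: y(x) = (4/5) x + 8/5.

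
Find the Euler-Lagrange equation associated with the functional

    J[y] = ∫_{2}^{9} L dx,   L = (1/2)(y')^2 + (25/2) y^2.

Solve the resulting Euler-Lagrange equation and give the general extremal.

The Lagrangian is L = (1/2)(y')^2 + (25/2) y^2.
∂L/∂y = 25y.
∂L/∂y' = y'.
The Euler-Lagrange equation d/dx(∂L/∂y') − ∂L/∂y = 0 becomes:
    y'' - 25 y = 0
General solution: y(x) = A e^(5x) + B e^(-5x), where A and B are arbitrary constants fixed by the endpoint conditions.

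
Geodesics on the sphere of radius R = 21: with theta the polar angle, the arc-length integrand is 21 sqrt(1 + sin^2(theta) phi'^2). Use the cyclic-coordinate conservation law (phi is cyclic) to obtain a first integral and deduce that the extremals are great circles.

On the sphere of radius R = 21 with spherical coordinates (θ, φ), the induced metric is
    ds^2 = 441(dθ^2 + sin^2(θ) dφ^2).
Parameterise by θ; the arc-length functional is
    J[φ] = ∫ 21 sqrt(1 + sin^2(θ) (dφ/dθ)^2) dθ,
so L = 21 sqrt(1 + sin^2(θ) φ'^2). Compute
    ∂L/∂φ = 0  (L has no explicit φ dependence),
    ∂L/∂φ' = 21 sin^2(θ) φ' / sqrt(1 + sin^2(θ) φ'^2).
Since ∂L/∂φ = 0, the Euler-Lagrange equation
    d/dθ(∂L/∂φ') − ∂L/∂φ = 0
reduces to d/dθ(∂L/∂φ') = 0, i.e. the momentum conjugate to φ is conserved:
    21 sin^2(θ) φ' / sqrt(1 + sin^2(θ) φ'^2) = C.
The overall factor of 21 is constant, so dividing through gives Clairaut's relation sin^2(θ) φ' / sqrt(1 + sin^2(θ) φ'^2) = C' (with C' = C/21). Solving for φ' and integrating gives the great-circle family
    cot(θ) = A cos(φ − φ_0),
i.e. the intersection of the sphere with a plane through the origin. The two constants A and φ_0 (equivalently C and one phase) are fixed by the two endpoint conditions.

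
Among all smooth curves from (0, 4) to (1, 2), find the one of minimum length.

Arc-length functional: J[y] = ∫ sqrt(1 + (y')^2) dx.
Lagrangian L = sqrt(1 + (y')^2) has no explicit y dependence, so ∂L/∂y = 0 and the Euler-Lagrange equation gives
    d/dx( y' / sqrt(1 + (y')^2) ) = 0  ⇒  y' / sqrt(1 + (y')^2) = const.
Hence y' is constant, so y(x) is affine.
Fitting the endpoints (0, 4) and (1, 2):
    slope m = (2 − 4) / (1 − 0) = -2,
    intercept c = 4 − m·0 = 4.
Extremal: y(x) = -2 x + 4.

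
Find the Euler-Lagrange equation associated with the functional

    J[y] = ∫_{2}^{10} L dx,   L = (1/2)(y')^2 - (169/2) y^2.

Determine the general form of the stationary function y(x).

The Lagrangian is L = (1/2)(y')^2 - (169/2) y^2.
∂L/∂y = -169y.
∂L/∂y' = y'.
The Euler-Lagrange equation d/dx(∂L/∂y') − ∂L/∂y = 0 becomes:
    y'' + 169 y = 0
General solution: y(x) = A sin(13x) + B cos(13x), where A and B are arbitrary constants fixed by the endpoint conditions.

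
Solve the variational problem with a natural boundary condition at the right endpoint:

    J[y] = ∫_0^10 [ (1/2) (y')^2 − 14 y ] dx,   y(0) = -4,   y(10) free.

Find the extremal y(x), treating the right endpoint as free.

The Lagrangian L = (1/2) (y')^2 − 14 y gives
    ∂L/∂y = −14,   ∂L/∂y' = y'.
Euler-Lagrange: d/dx(y') − (−14) = 0, i.e. y'' + 14 = 0, so
    y(x) = −(14/2) x^2 + C1 x + C2.
Fixed left endpoint y(0) = -4 ⇒ C2 = -4.
The right endpoint x = 10 is free, so the natural (transversality) condition is ∂L/∂y' |_{x=10} = 0, i.e. y'(10) = 0.
Compute y'(x) = −14 x + C1, so y'(10) = −140 + C1 = 0 ⇒ C1 = 140.
Therefore the extremal is
    y(x) = −7 x^2 + 140 x − 4.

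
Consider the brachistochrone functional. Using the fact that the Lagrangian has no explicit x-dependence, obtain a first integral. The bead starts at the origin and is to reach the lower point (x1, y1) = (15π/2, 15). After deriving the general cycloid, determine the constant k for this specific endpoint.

The Lagrangian L = sqrt((1 + y'^2) / y) has no explicit x dependence, so the Beltrami identity applies:
    L − y' ∂L/∂y' = C.
Compute ∂L/∂y' = y' / sqrt(y (1 + y'^2)).
Substitute:
    sqrt((1 + y'^2)/y) − y'·y' / sqrt(y (1 + y'^2))
    = (1 + y'^2) / sqrt(y (1 + y'^2)) − y'^2 / sqrt(y (1 + y'^2))
    = 1 / sqrt(y (1 + y'^2)) = C.
Squaring and rearranging gives the first integral
    y (1 + y'^2) = 1/C^2 =: k   (constant).
Solving this first-order ODE by the substitution
    y = (k/2)(1 − cos θ)
yields the cycloid parameterisation
    x(θ) = (k/2)(θ − sin θ),   y(θ) = (k/2)(1 − cos θ).
The constant k is fixed by the endpoint condition.
Now fit the given lower endpoint (x1, y1) = (15π/2, 15). At the bottom of the first arch (θ = π), the parametric equations give
    y(π) = (k/2)(1 − cos π) = k,
    x(π) = (k/2)(π − sin π) = kπ/2.
Matching y(π) = 15 gives k = 15, consistent with x(π) = 15π/2. Therefore the specific cycloid is
    x(θ) = (15/2)(θ − sin θ),   y(θ) = (15/2)(1 − cos θ).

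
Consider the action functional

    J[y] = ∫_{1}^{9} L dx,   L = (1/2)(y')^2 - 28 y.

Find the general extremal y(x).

The Lagrangian is L = (1/2)(y')^2 - 28 y.
∂L/∂y = -28.
∂L/∂y' = y'.
The Euler-Lagrange equation d/dx(∂L/∂y') − ∂L/∂y = 0 becomes:
    y'' + 28 = 0
General solution: y(x) = -14 x^2 + A x + B, where A and B are arbitrary constants fixed by the endpoint conditions.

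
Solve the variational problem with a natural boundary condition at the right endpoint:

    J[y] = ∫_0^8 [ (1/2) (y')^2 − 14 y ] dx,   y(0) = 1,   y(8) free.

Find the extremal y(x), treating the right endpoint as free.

The Lagrangian L = (1/2) (y')^2 − 14 y gives
    ∂L/∂y = −14,   ∂L/∂y' = y'.
Euler-Lagrange: d/dx(y') − (−14) = 0, i.e. y'' + 14 = 0, so
    y(x) = −(14/2) x^2 + C1 x + C2.
Fixed left endpoint y(0) = 1 ⇒ C2 = 1.
The right endpoint x = 8 is free, so the natural (transversality) condition is ∂L/∂y' |_{x=8} = 0, i.e. y'(8) = 0.
Compute y'(x) = −14 x + C1, so y'(8) = −112 + C1 = 0 ⇒ C1 = 112.
Therefore the extremal is
    y(x) = −7 x^2 + 112 x + 1.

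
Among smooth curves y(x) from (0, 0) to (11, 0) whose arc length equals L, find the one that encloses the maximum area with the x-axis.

Set up the augmented Lagrangian using a multiplier λ for the length constraint:
    F(y, y') = y − λ sqrt(1 + y'^2).
F has no explicit x dependence, so the Beltrami identity yields a first integral
    F − y' ∂F/∂y' = C.
Compute ∂F/∂y' = −λ y' / sqrt(1 + y'^2). Then
    y − λ sqrt(1 + y'^2) + λ y'^2 / sqrt(1 + y'^2) = C
    ⇒  y − λ / sqrt(1 + y'^2) = C.
Solving for y' and integrating gives
    (x − a)^2 + (y − b)^2 = λ^2,
a circular arc of radius λ. The constants a, b are determined by the endpoint conditions y(0) = y(11) = 0, and λ is fixed implicitly by the length constraint
    ∫_{0}^{11} sqrt(1 + y'^2) dx = L.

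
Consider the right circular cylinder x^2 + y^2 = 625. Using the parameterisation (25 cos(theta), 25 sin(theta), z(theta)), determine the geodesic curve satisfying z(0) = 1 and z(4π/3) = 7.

Parameterise the cylinder of radius R = 25 as
    r(θ) = (25 cos θ, 25 sin θ, z(θ)).
The arc-length element is
    ds = sqrt(625 + (dz/dθ)^2) dθ,
so the Lagrangian is L = sqrt(625 + z'^2).
L depends on z' only, not on z or θ, so ∂L/∂z = 0 and
    ∂L/∂z' = z' / sqrt(625 + z'^2).
The Euler-Lagrange equation gives
    d/dθ( z' / sqrt(625 + z'^2) ) = 0,
so z' is constant. Integrating once:
    z(θ) = a θ + b,
a helix on the cylinder (a straight line when the cylinder is unrolled). The constants a, b are determined by the endpoint conditions.
With endpoint conditions z(0) = 1 and z(4π/3) = 7: from z(0) = b we get b = 1, and a·4π/3 + 1 = 7 gives a = 9/(2π), so
    z(θ) = (9/(2π)) θ + 1.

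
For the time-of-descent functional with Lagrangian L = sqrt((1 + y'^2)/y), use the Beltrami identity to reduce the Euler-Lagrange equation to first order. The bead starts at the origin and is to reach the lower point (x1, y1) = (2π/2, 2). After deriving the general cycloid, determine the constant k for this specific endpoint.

The Lagrangian L = sqrt((1 + y'^2) / y) has no explicit x dependence, so the Beltrami identity applies:
    L − y' ∂L/∂y' = C.
Compute ∂L/∂y' = y' / sqrt(y (1 + y'^2)).
Substitute:
    sqrt((1 + y'^2)/y) − y'·y' / sqrt(y (1 + y'^2))
    = (1 + y'^2) / sqrt(y (1 + y'^2)) − y'^2 / sqrt(y (1 + y'^2))
    = 1 / sqrt(y (1 + y'^2)) = C.
Squaring and rearranging gives the first integral
    y (1 + y'^2) = 1/C^2 =: k   (constant).
Solving this first-order ODE by the substitution
    y = (k/2)(1 − cos θ)
yields the cycloid parameterisation
    x(θ) = (k/2)(θ − sin θ),   y(θ) = (k/2)(1 − cos θ).
The constant k is fixed by the endpoint condition.
Now fit the given lower endpoint (x1, y1) = (2π/2, 2). At the bottom of the first arch (θ = π), the parametric equations give
    y(π) = (k/2)(1 − cos π) = k,
    x(π) = (k/2)(π − sin π) = kπ/2.
Matching y(π) = 2 gives k = 2, consistent with x(π) = 2π/2. Therefore the specific cycloid is
    x(θ) = (2/2)(θ − sin θ),   y(θ) = (2/2)(1 − cos θ).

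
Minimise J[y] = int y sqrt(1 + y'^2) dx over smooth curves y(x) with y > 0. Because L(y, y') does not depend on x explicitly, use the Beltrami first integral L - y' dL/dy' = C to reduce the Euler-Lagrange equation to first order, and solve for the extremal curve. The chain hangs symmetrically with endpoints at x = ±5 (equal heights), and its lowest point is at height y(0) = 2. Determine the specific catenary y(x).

The Lagrangian L(y, y') = y sqrt(1 + y'^2) has no explicit x dependence, so the Beltrami identity applies:
    L − y' ∂L/∂y' = C.
Compute ∂L/∂y' = y · y' / sqrt(1 + y'^2). Then
    L − y' ∂L/∂y'
    = y sqrt(1 + y'^2) − y · y'^2 / sqrt(1 + y'^2)
    = y (1 + y'^2 − y'^2) / sqrt(1 + y'^2)
    = y / sqrt(1 + y'^2) = C.
Squaring gives y^2 = C^2 (1 + y'^2), i.e.
    y'^2 = y^2 / C^2 − 1.
Separating variables,
    dy / sqrt(y^2 − C^2) = dx / C,
and integrating gives arccosh(y / C) = (x − a)/C, so
    y(x) = C cosh((x − a)/C),
the catenary. The constants C and a are fixed by the two endpoint conditions (and, for the hanging-chain problem, the length constraint selects C).
Now fit the given data. The endpoints x = ±5 are symmetric at equal height, so the catenary is even about its minimum: a = 0 and y(x) = C cosh(x/C). The lowest point is y(0) = C cosh(0) = C, and we are told y(0) = 2, so C = 2. Therefore
    y(x) = 2 cosh(x/2),
and at the endpoints
    y(±5) = 2 cosh(5/2).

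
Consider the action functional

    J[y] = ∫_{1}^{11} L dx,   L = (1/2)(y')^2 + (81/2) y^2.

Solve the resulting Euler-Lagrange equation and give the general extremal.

The Lagrangian is L = (1/2)(y')^2 + (81/2) y^2.
∂L/∂y = 81y.
∂L/∂y' = y'.
The Euler-Lagrange equation d/dx(∂L/∂y') − ∂L/∂y = 0 becomes:
    y'' - 81 y = 0
General solution: y(x) = A e^(9x) + B e^(-9x), where A and B are arbitrary constants fixed by the endpoint conditions.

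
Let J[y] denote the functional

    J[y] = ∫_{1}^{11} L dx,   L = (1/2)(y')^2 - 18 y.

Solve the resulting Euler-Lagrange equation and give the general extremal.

The Lagrangian is L = (1/2)(y')^2 - 18 y.
∂L/∂y = -18.
∂L/∂y' = y'.
The Euler-Lagrange equation d/dx(∂L/∂y') − ∂L/∂y = 0 becomes:
    y'' + 18 = 0
General solution: y(x) = -9 x^2 + A x + B, where A and B are arbitrary constants fixed by the endpoint conditions.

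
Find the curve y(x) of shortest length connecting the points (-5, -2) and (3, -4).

Arc-length functional: J[y] = ∫ sqrt(1 + (y')^2) dx.
Lagrangian L = sqrt(1 + (y')^2) has no explicit y dependence, so ∂L/∂y = 0 and the Euler-Lagrange equation gives
    d/dx( y' / sqrt(1 + (y')^2) ) = 0  ⇒  y' / sqrt(1 + (y')^2) = const.
Hence y' is constant, so y(x) is affine.
Fitting the endpoints (-5, -2) and (3, -4):
    slope m = ((-4) − (-2)) / (3 − (-5)) = -1/4,
    intercept c = (-2) − m·(-5) = -13/4.
Extremal: y(x) = (-1/4) x - 13/4.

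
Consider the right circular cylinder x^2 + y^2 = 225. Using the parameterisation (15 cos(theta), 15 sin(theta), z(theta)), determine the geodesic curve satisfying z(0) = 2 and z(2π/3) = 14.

Parameterise the cylinder of radius R = 15 as
    r(θ) = (15 cos θ, 15 sin θ, z(θ)).
The arc-length element is
    ds = sqrt(225 + (dz/dθ)^2) dθ,
so the Lagrangian is L = sqrt(225 + z'^2).
L depends on z' only, not on z or θ, so ∂L/∂z = 0 and
    ∂L/∂z' = z' / sqrt(225 + z'^2).
The Euler-Lagrange equation gives
    d/dθ( z' / sqrt(225 + z'^2) ) = 0,
so z' is constant. Integrating once:
    z(θ) = a θ + b,
a helix on the cylinder (a straight line when the cylinder is unrolled). The constants a, b are determined by the endpoint conditions.
With endpoint conditions z(0) = 2 and z(2π/3) = 14: from z(0) = b we get b = 2, and a·2π/3 + 2 = 14 gives a = 18/π, so
    z(θ) = (18/π) θ + 2.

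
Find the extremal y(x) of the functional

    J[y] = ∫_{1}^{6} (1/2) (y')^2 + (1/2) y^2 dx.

The Lagrangian is L = (1/2) (y')^2 + (1/2) y^2.
Compute ∂L/∂y = y, ∂L/∂y' = y'.
The Euler-Lagrange equation d/dx(∂L/∂y') − ∂L/∂y = 0 reduces to
    y'' − y = 0.
Its general solution is
    y(x) = A e^x + B e^(−x),
with A, B fixed by the endpoint conditions.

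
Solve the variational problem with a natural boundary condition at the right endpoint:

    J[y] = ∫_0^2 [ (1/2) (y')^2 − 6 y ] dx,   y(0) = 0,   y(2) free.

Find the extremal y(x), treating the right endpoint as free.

The Lagrangian L = (1/2) (y')^2 − 6 y gives
    ∂L/∂y = −6,   ∂L/∂y' = y'.
Euler-Lagrange: d/dx(y') − (−6) = 0, i.e. y'' + 6 = 0, so
    y(x) = −(6/2) x^2 + C1 x + C2.
Fixed left endpoint y(0) = 0 ⇒ C2 = 0.
The right endpoint x = 2 is free, so the natural (transversality) condition is ∂L/∂y' |_{x=2} = 0, i.e. y'(2) = 0.
Compute y'(x) = −6 x + C1, so y'(2) = −12 + C1 = 0 ⇒ C1 = 12.
Therefore the extremal is
    y(x) = −3 x^2 + 12 x.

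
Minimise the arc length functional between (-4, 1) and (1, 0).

Arc-length functional: J[y] = ∫ sqrt(1 + (y')^2) dx.
Lagrangian L = sqrt(1 + (y')^2) has no explicit y dependence, so ∂L/∂y = 0 and the Euler-Lagrange equation gives
    d/dx( y' / sqrt(1 + (y')^2) ) = 0  ⇒  y' / sqrt(1 + (y')^2) = const.
Hence y' is constant, so y(x) is affine.
Fitting the endpoints (-4, 1) and (1, 0):
    slope m = (0 − 1) / (1 − (-4)) = -1/5,
    intercept c = 1 − m·(-4) = 1/5.
Extremal: y(x) = (-1/5) x + 1/5.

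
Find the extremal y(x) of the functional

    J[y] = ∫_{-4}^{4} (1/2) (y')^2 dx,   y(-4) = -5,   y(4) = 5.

The Lagrangian is L = (1/2) (y')^2.
Compute ∂L/∂y = 0, ∂L/∂y' = y'.
The Euler-Lagrange equation d/dx(∂L/∂y') − ∂L/∂y = 0 reduces to
    y'' = 0.
Its general solution is
    y(x) = A x + B,
with A, B fixed by the endpoint conditions.
Applying the endpoint conditions y(-4) = -5 and y(4) = 5: solve A·-4 + B = -5 and A·4 + B = 5. Subtracting gives A(4 − -4) = 5 − -5, so A = 5/4, and B = -5 − A·-4 = 0. Therefore
    y(x) = (5/4) x.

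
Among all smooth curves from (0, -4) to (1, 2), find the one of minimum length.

Arc-length functional: J[y] = ∫ sqrt(1 + (y')^2) dx.
Lagrangian L = sqrt(1 + (y')^2) has no explicit y dependence, so ∂L/∂y = 0 and the Euler-Lagrange equation gives
    d/dx( y' / sqrt(1 + (y')^2) ) = 0  ⇒  y' / sqrt(1 + (y')^2) = const.
Hence y' is constant, so y(x) is affine.
Fitting the endpoints (0, -4) and (1, 2):
    slope m = (2 − (-4)) / (1 − 0) = 6,
    intercept c = (-4) − m·0 = -4.
Extremal: y(x) = 6 x - 4.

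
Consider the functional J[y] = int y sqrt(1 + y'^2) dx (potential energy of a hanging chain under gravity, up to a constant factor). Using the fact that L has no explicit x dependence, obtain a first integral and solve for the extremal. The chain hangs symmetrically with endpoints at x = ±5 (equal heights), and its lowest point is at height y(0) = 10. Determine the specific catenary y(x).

The Lagrangian L(y, y') = y sqrt(1 + y'^2) has no explicit x dependence, so the Beltrami identity applies:
    L − y' ∂L/∂y' = C.
Compute ∂L/∂y' = y · y' / sqrt(1 + y'^2). Then
    L − y' ∂L/∂y'
    = y sqrt(1 + y'^2) − y · y'^2 / sqrt(1 + y'^2)
    = y (1 + y'^2 − y'^2) / sqrt(1 + y'^2)
    = y / sqrt(1 + y'^2) = C.
Squaring gives y^2 = C^2 (1 + y'^2), i.e.
    y'^2 = y^2 / C^2 − 1.
Separating variables,
    dy / sqrt(y^2 − C^2) = dx / C,
and integrating gives arccosh(y / C) = (x − a)/C, so
    y(x) = C cosh((x − a)/C),
the catenary. The constants C and a are fixed by the two endpoint conditions (and, for the hanging-chain problem, the length constraint selects C).
Now fit the given data. The endpoints x = ±5 are symmetric at equal height, so the catenary is even about its minimum: a = 0 and y(x) = C cosh(x/C). The lowest point is y(0) = C cosh(0) = C, and we are told y(0) = 10, so C = 10. Therefore
    y(x) = 10 cosh(x/10),
and at the endpoints
    y(±5) = 10 cosh(5/10).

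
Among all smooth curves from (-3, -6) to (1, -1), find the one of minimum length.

Arc-length functional: J[y] = ∫ sqrt(1 + (y')^2) dx.
Lagrangian L = sqrt(1 + (y')^2) has no explicit y dependence, so ∂L/∂y = 0 and the Euler-Lagrange equation gives
    d/dx( y' / sqrt(1 + (y')^2) ) = 0  ⇒  y' / sqrt(1 + (y')^2) = const.
Hence y' is constant, so y(x) is affine.
Fitting the endpoints (-3, -6) and (1, -1):
    slope m = ((-1) − (-6)) / (1 − (-3)) = 5/4,
    intercept c = (-6) − m·(-3) = -9/4.
Extremal: y(x) = (5/4) x - 9/4.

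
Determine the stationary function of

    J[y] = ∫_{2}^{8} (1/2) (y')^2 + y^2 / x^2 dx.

The Lagrangian is L = (1/2) (y')^2 + y^2 / x^2.
Compute ∂L/∂y = 2y/x^2, ∂L/∂y' = y'.
The Euler-Lagrange equation d/dx(∂L/∂y') − ∂L/∂y = 0 reduces to
    y'' − 2/x^2 · y = 0  (x > 0).
Its general solution is
    y(x) = A x^2 + B / x,
with A, B fixed by the endpoint conditions.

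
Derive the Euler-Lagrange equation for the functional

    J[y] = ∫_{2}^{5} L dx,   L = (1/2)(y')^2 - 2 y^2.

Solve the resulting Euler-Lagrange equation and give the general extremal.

The Lagrangian is L = (1/2)(y')^2 - 2 y^2.
∂L/∂y = -4y.
∂L/∂y' = y'.
The Euler-Lagrange equation d/dx(∂L/∂y') − ∂L/∂y = 0 becomes:
    y'' + 4 y = 0
General solution: y(x) = A sin(2x) + B cos(2x), where A and B are arbitrary constants fixed by the endpoint conditions.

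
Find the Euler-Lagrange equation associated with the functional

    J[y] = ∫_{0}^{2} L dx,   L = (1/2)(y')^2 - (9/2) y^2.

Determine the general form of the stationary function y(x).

The Lagrangian is L = (1/2)(y')^2 - (9/2) y^2.
∂L/∂y = -9y.
∂L/∂y' = y'.
The Euler-Lagrange equation d/dx(∂L/∂y') − ∂L/∂y = 0 becomes:
    y'' + 9 y = 0
General solution: y(x) = A sin(3x) + B cos(3x), where A and B are arbitrary constants fixed by the endpoint conditions.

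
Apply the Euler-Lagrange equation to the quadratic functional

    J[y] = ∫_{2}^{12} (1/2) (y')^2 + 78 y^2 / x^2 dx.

The Lagrangian is L = (1/2) (y')^2 + 78 y^2 / x^2.
Compute ∂L/∂y = 156y/x^2, ∂L/∂y' = y'.
The Euler-Lagrange equation d/dx(∂L/∂y') − ∂L/∂y = 0 reduces to
    y'' − 156/x^2 · y = 0  (x > 0).
Its general solution is
    y(x) = A x^13 + B x^(-12),
with A, B fixed by the endpoint conditions.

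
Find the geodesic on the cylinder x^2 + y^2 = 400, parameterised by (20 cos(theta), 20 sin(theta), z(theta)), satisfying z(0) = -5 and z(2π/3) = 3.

Parameterise the cylinder of radius R = 20 as
    r(θ) = (20 cos θ, 20 sin θ, z(θ)).
The arc-length element is
    ds = sqrt(400 + (dz/dθ)^2) dθ,
so the Lagrangian is L = sqrt(400 + z'^2).
L depends on z' only, not on z or θ, so ∂L/∂z = 0 and
    ∂L/∂z' = z' / sqrt(400 + z'^2).
The Euler-Lagrange equation gives
    d/dθ( z' / sqrt(400 + z'^2) ) = 0,
so z' is constant. Integrating once:
    z(θ) = a θ + b,
a helix on the cylinder (a straight line when the cylinder is unrolled). The constants a, b are determined by the endpoint conditions.
With endpoint conditions z(0) = -5 and z(2π/3) = 3: from z(0) = b we get b = -5, and a·2π/3 + -5 = 3 gives a = 12/π, so
    z(θ) = (12/π) θ − 5.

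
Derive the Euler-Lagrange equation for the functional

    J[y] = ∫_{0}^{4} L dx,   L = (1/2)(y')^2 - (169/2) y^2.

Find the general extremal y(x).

The Lagrangian is L = (1/2)(y')^2 - (169/2) y^2.
∂L/∂y = -169y.
∂L/∂y' = y'.
The Euler-Lagrange equation d/dx(∂L/∂y') − ∂L/∂y = 0 becomes:
    y'' + 169 y = 0
General solution: y(x) = A sin(13x) + B cos(13x), where A and B are arbitrary constants fixed by the endpoint conditions.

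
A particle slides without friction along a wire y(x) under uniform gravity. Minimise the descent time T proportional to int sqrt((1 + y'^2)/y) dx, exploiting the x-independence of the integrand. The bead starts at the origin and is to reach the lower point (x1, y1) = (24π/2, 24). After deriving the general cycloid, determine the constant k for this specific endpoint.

The Lagrangian L = sqrt((1 + y'^2) / y) has no explicit x dependence, so the Beltrami identity applies:
    L − y' ∂L/∂y' = C.
Compute ∂L/∂y' = y' / sqrt(y (1 + y'^2)).
Substitute:
    sqrt((1 + y'^2)/y) − y'·y' / sqrt(y (1 + y'^2))
    = (1 + y'^2) / sqrt(y (1 + y'^2)) − y'^2 / sqrt(y (1 + y'^2))
    = 1 / sqrt(y (1 + y'^2)) = C.
Squaring and rearranging gives the first integral
    y (1 + y'^2) = 1/C^2 =: k   (constant).
Solving this first-order ODE by the substitution
    y = (k/2)(1 − cos θ)
yields the cycloid parameterisation
    x(θ) = (k/2)(θ − sin θ),   y(θ) = (k/2)(1 − cos θ).
The constant k is fixed by the endpoint condition.
Now fit the given lower endpoint (x1, y1) = (24π/2, 24). At the bottom of the first arch (θ = π), the parametric equations give
    y(π) = (k/2)(1 − cos π) = k,
    x(π) = (k/2)(π − sin π) = kπ/2.
Matching y(π) = 24 gives k = 24, consistent with x(π) = 24π/2. Therefore the specific cycloid is
    x(θ) = (24/2)(θ − sin θ),   y(θ) = (24/2)(1 − cos θ).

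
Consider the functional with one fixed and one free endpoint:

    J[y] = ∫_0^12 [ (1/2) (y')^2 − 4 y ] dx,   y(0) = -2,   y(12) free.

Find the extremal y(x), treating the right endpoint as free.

The Lagrangian L = (1/2) (y')^2 − 4 y gives
    ∂L/∂y = −4,   ∂L/∂y' = y'.
Euler-Lagrange: d/dx(y') − (−4) = 0, i.e. y'' + 4 = 0, so
    y(x) = −(4/2) x^2 + C1 x + C2.
Fixed left endpoint y(0) = -2 ⇒ C2 = -2.
The right endpoint x = 12 is free, so the natural (transversality) condition is ∂L/∂y' |_{x=12} = 0, i.e. y'(12) = 0.
Compute y'(x) = −4 x + C1, so y'(12) = −48 + C1 = 0 ⇒ C1 = 48.
Therefore the extremal is
    y(x) = −2 x^2 + 48 x − 2.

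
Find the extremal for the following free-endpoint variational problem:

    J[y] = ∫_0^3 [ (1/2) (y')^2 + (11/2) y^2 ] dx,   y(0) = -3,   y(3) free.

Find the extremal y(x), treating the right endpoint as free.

The Lagrangian L = (1/2) (y')^2 + (11/2) y^2 gives
    ∂L/∂y = 11 y,   ∂L/∂y' = y'.
Euler-Lagrange: y'' − 11 y = 0.
With k = sqrt(11), the general solution is
    y(x) = A cosh(sqrt(11) x) + B sinh(sqrt(11) x).
Fixed left endpoint y(0) = -3 ⇒ A = -3.
The right endpoint x = 3 is free, so the natural (transversality) condition is ∂L/∂y' |_{x=3} = 0, i.e. y'(3) = 0.
Compute y'(x) = A k sinh(k x) + B k cosh(k x), so
    y'(3) = A k sinh(k·3) + B k cosh(k·3) = 0
    ⇒ B = −A tanh(k·3) = 3 tanh(sqrt(11)·3).
Therefore the extremal is
    y(x) = −3 cosh(sqrt(11) x) + 3 tanh(sqrt(11)·3) sinh(sqrt(11) x).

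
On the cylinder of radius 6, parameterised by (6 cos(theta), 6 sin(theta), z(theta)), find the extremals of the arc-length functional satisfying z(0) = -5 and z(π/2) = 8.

Parameterise the cylinder of radius R = 6 as
    r(θ) = (6 cos θ, 6 sin θ, z(θ)).
The arc-length element is
    ds = sqrt(36 + (dz/dθ)^2) dθ,
so the Lagrangian is L = sqrt(36 + z'^2).
L depends on z' only, not on z or θ, so ∂L/∂z = 0 and
    ∂L/∂z' = z' / sqrt(36 + z'^2).
The Euler-Lagrange equation gives
    d/dθ( z' / sqrt(36 + z'^2) ) = 0,
so z' is constant. Integrating once:
    z(θ) = a θ + b,
a helix on the cylinder (a straight line when the cylinder is unrolled). The constants a, b are determined by the endpoint conditions.
With endpoint conditions z(0) = -5 and z(π/2) = 8: from z(0) = b we get b = -5, and a·π/2 + -5 = 8 gives a = 26/π, so
    z(θ) = (26/π) θ − 5.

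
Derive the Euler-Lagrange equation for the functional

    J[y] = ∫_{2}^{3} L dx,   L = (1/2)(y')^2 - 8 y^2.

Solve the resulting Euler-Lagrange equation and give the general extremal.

The Lagrangian is L = (1/2)(y')^2 - 8 y^2.
∂L/∂y = -16y.
∂L/∂y' = y'.
The Euler-Lagrange equation d/dx(∂L/∂y') − ∂L/∂y = 0 becomes:
    y'' + 16 y = 0
General solution: y(x) = A sin(4x) + B cos(4x), where A and B are arbitrary constants fixed by the endpoint conditions.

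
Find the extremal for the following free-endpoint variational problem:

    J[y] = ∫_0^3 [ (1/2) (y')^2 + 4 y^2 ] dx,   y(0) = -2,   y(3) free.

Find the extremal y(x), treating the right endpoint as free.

The Lagrangian L = (1/2) (y')^2 + 4 y^2 gives
    ∂L/∂y = 8 y,   ∂L/∂y' = y'.
Euler-Lagrange: y'' − 8 y = 0.
With k = sqrt(8), the general solution is
    y(x) = A cosh(sqrt(8) x) + B sinh(sqrt(8) x).
Fixed left endpoint y(0) = -2 ⇒ A = -2.
The right endpoint x = 3 is free, so the natural (transversality) condition is ∂L/∂y' |_{x=3} = 0, i.e. y'(3) = 0.
Compute y'(x) = A k sinh(k x) + B k cosh(k x), so
    y'(3) = A k sinh(k·3) + B k cosh(k·3) = 0
    ⇒ B = −A tanh(k·3) = 2 tanh(sqrt(8)·3).
Therefore the extremal is
    y(x) = −2 cosh(sqrt(8) x) + 2 tanh(sqrt(8)·3) sinh(sqrt(8) x).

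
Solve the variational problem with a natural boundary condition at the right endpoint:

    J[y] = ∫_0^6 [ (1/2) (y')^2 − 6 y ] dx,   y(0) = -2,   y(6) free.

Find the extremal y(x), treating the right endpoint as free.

The Lagrangian L = (1/2) (y')^2 − 6 y gives
    ∂L/∂y = −6,   ∂L/∂y' = y'.
Euler-Lagrange: d/dx(y') − (−6) = 0, i.e. y'' + 6 = 0, so
    y(x) = −(6/2) x^2 + C1 x + C2.
Fixed left endpoint y(0) = -2 ⇒ C2 = -2.
The right endpoint x = 6 is free, so the natural (transversality) condition is ∂L/∂y' |_{x=6} = 0, i.e. y'(6) = 0.
Compute y'(x) = −6 x + C1, so y'(6) = −36 + C1 = 0 ⇒ C1 = 36.
Therefore the extremal is
    y(x) = −3 x^2 + 36 x − 2.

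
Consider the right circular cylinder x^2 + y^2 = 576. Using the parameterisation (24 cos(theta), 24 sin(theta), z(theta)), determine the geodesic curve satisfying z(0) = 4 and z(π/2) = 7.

Parameterise the cylinder of radius R = 24 as
    r(θ) = (24 cos θ, 24 sin θ, z(θ)).
The arc-length element is
    ds = sqrt(576 + (dz/dθ)^2) dθ,
so the Lagrangian is L = sqrt(576 + z'^2).
L depends on z' only, not on z or θ, so ∂L/∂z = 0 and
    ∂L/∂z' = z' / sqrt(576 + z'^2).
The Euler-Lagrange equation gives
    d/dθ( z' / sqrt(576 + z'^2) ) = 0,
so z' is constant. Integrating once:
    z(θ) = a θ + b,
a helix on the cylinder (a straight line when the cylinder is unrolled). The constants a, b are determined by the endpoint conditions.
With endpoint conditions z(0) = 4 and z(π/2) = 7: from z(0) = b we get b = 4, and a·π/2 + 4 = 7 gives a = 6/π, so
    z(θ) = (6/π) θ + 4.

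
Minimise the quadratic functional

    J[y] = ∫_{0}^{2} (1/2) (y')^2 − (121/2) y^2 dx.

The Lagrangian is L = (1/2) (y')^2 − (121/2) y^2.
Compute ∂L/∂y = -121y, ∂L/∂y' = y'.
The Euler-Lagrange equation d/dx(∂L/∂y') − ∂L/∂y = 0 reduces to
    y'' + 121 y = 0.
Its general solution is
    y(x) = A sin(11x) + B cos(11x),
with A, B fixed by the endpoint conditions.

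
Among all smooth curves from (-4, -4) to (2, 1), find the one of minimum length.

Arc-length functional: J[y] = ∫ sqrt(1 + (y')^2) dx.
Lagrangian L = sqrt(1 + (y')^2) has no explicit y dependence, so ∂L/∂y = 0 and the Euler-Lagrange equation gives
    d/dx( y' / sqrt(1 + (y')^2) ) = 0  ⇒  y' / sqrt(1 + (y')^2) = const.
Hence y' is constant, so y(x) is affine.
Fitting the endpoints (-4, -4) and (2, 1):
    slope m = (1 − (-4)) / (2 − (-4)) = 5/6,
    intercept c = (-4) − m·(-4) = -2/3.
Extremal: y(x) = (5/6) x - 2/3.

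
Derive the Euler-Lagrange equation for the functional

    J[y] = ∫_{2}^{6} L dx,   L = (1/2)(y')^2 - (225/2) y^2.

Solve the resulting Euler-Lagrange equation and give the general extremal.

The Lagrangian is L = (1/2)(y')^2 - (225/2) y^2.
∂L/∂y = -225y.
∂L/∂y' = y'.
The Euler-Lagrange equation d/dx(∂L/∂y') − ∂L/∂y = 0 becomes:
    y'' + 225 y = 0
General solution: y(x) = A sin(15x) + B cos(15x), where A and B are arbitrary constants fixed by the endpoint conditions.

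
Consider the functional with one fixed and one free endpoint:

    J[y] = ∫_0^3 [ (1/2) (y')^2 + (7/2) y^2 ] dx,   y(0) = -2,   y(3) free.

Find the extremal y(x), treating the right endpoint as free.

The Lagrangian L = (1/2) (y')^2 + (7/2) y^2 gives
    ∂L/∂y = 7 y,   ∂L/∂y' = y'.
Euler-Lagrange: y'' − 7 y = 0.
With k = sqrt(7), the general solution is
    y(x) = A cosh(sqrt(7) x) + B sinh(sqrt(7) x).
Fixed left endpoint y(0) = -2 ⇒ A = -2.
The right endpoint x = 3 is free, so the natural (transversality) condition is ∂L/∂y' |_{x=3} = 0, i.e. y'(3) = 0.
Compute y'(x) = A k sinh(k x) + B k cosh(k x), so
    y'(3) = A k sinh(k·3) + B k cosh(k·3) = 0
    ⇒ B = −A tanh(k·3) = 2 tanh(sqrt(7)·3).
Therefore the extremal is
    y(x) = −2 cosh(sqrt(7) x) + 2 tanh(sqrt(7)·3) sinh(sqrt(7) x).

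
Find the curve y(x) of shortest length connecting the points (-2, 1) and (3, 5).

Arc-length functional: J[y] = ∫ sqrt(1 + (y')^2) dx.
Lagrangian L = sqrt(1 + (y')^2) has no explicit y dependence, so ∂L/∂y = 0 and the Euler-Lagrange equation gives
    d/dx( y' / sqrt(1 + (y')^2) ) = 0  ⇒  y' / sqrt(1 + (y')^2) = const.
Hence y' is constant, so y(x) is affine.
Fitting the endpoints (-2, 1) and (3, 5):
    slope m = (5 − 1) / (3 − (-2)) = 4/5,
    intercept c = 1 − m·(-2) = 13/5.
Extremal: y(x) = (4/5) x + 13/5.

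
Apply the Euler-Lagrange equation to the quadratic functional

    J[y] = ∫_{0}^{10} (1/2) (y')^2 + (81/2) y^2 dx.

The Lagrangian is L = (1/2) (y')^2 + (81/2) y^2.
Compute ∂L/∂y = 81y, ∂L/∂y' = y'.
The Euler-Lagrange equation d/dx(∂L/∂y') − ∂L/∂y = 0 reduces to
    y'' − 81 y = 0.
Its general solution is
    y(x) = A e^(9x) + B e^(−9x),
with A, B fixed by the endpoint conditions.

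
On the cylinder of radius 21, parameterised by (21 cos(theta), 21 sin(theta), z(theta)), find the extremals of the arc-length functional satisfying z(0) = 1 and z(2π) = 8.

Parameterise the cylinder of radius R = 21 as
    r(θ) = (21 cos θ, 21 sin θ, z(θ)).
The arc-length element is
    ds = sqrt(441 + (dz/dθ)^2) dθ,
so the Lagrangian is L = sqrt(441 + z'^2).
L depends on z' only, not on z or θ, so ∂L/∂z = 0 and
    ∂L/∂z' = z' / sqrt(441 + z'^2).
The Euler-Lagrange equation gives
    d/dθ( z' / sqrt(441 + z'^2) ) = 0,
so z' is constant. Integrating once:
    z(θ) = a θ + b,
a helix on the cylinder (a straight line when the cylinder is unrolled). The constants a, b are determined by the endpoint conditions.
With endpoint conditions z(0) = 1 and z(2π) = 8: from z(0) = b we get b = 1, and a·2π + 1 = 8 gives a = 7/(2π), so
    z(θ) = (7/(2π)) θ + 1.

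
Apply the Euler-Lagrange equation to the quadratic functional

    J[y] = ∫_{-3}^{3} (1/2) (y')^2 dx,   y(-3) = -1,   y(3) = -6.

The Lagrangian is L = (1/2) (y')^2.
Compute ∂L/∂y = 0, ∂L/∂y' = y'.
The Euler-Lagrange equation d/dx(∂L/∂y') − ∂L/∂y = 0 reduces to
    y'' = 0.
Its general solution is
    y(x) = A x + B,
with A, B fixed by the endpoint conditions.
Applying the endpoint conditions y(-3) = -1 and y(3) = -6: solve A·-3 + B = -1 and A·3 + B = -6. Subtracting gives A(3 − -3) = -6 − -1, so A = -5/6, and B = -1 − A·-3 = -7/2. Therefore
    y(x) = (-5/6) x - 7/2.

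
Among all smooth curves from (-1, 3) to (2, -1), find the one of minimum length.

Arc-length functional: J[y] = ∫ sqrt(1 + (y')^2) dx.
Lagrangian L = sqrt(1 + (y')^2) has no explicit y dependence, so ∂L/∂y = 0 and the Euler-Lagrange equation gives
    d/dx( y' / sqrt(1 + (y')^2) ) = 0  ⇒  y' / sqrt(1 + (y')^2) = const.
Hence y' is constant, so y(x) is affine.
Fitting the endpoints (-1, 3) and (2, -1):
    slope m = ((-1) − 3) / (2 − (-1)) = -4/3,
    intercept c = 3 − m·(-1) = 5/3.
Extremal: y(x) = (-4/3) x + 5/3.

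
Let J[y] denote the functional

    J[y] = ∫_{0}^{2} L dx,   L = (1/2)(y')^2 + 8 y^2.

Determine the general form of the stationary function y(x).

The Lagrangian is L = (1/2)(y')^2 + 8 y^2.
∂L/∂y = 16y.
∂L/∂y' = y'.
The Euler-Lagrange equation d/dx(∂L/∂y') − ∂L/∂y = 0 becomes:
    y'' - 16 y = 0
General solution: y(x) = A e^(4x) + B e^(-4x), where A and B are arbitrary constants fixed by the endpoint conditions.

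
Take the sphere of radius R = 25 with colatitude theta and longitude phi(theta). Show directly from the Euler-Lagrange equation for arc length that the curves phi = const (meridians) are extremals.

On the sphere of radius R = 25 with spherical coordinates (θ, φ), the induced metric is
    ds^2 = 625(dθ^2 + sin^2(θ) dφ^2).
Using θ as the parameter, the arc-length functional becomes
    J[φ] = ∫ 25 sqrt(1 + sin^2(θ) (dφ/dθ)^2) dθ.
So L = 25 sqrt(1 + sin^2(θ) φ'^2). Compute
    ∂L/∂φ = 0  (L has no explicit φ dependence),
    ∂L/∂φ' = 25 sin^2(θ) φ' / sqrt(1 + sin^2(θ) φ'^2).
For the candidate φ(θ) = c (constant), φ' = 0, so ∂L/∂φ' evaluated along the candidate vanishes, and ∂L/∂φ is identically zero. Hence
    d/dθ(∂L/∂φ') − ∂L/∂φ = 0
is satisfied. Therefore meridians φ = const are extremals of arc length — they are geodesics on the sphere.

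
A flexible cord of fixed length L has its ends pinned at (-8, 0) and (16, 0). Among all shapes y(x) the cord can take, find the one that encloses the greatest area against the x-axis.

Set up the augmented Lagrangian using a multiplier λ for the length constraint:
    F(y, y') = y − λ sqrt(1 + y'^2).
F has no explicit x dependence, so the Beltrami identity yields a first integral
    F − y' ∂F/∂y' = C.
Compute ∂F/∂y' = −λ y' / sqrt(1 + y'^2). Then
    y − λ sqrt(1 + y'^2) + λ y'^2 / sqrt(1 + y'^2) = C
    ⇒  y − λ / sqrt(1 + y'^2) = C.
Solving for y' and integrating gives
    (x − a)^2 + (y − b)^2 = λ^2,
a circular arc of radius λ. The constants a, b are determined by the endpoint conditions y(-8) = y(16) = 0, and λ is fixed implicitly by the length constraint
    ∫_{-8}^{16} sqrt(1 + y'^2) dx = L.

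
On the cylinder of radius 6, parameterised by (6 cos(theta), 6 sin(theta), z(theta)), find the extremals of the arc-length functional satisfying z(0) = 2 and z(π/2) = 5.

Parameterise the cylinder of radius R = 6 as
    r(θ) = (6 cos θ, 6 sin θ, z(θ)).
The arc-length element is
    ds = sqrt(36 + (dz/dθ)^2) dθ,
so the Lagrangian is L = sqrt(36 + z'^2).
L depends on z' only, not on z or θ, so ∂L/∂z = 0 and
    ∂L/∂z' = z' / sqrt(36 + z'^2).
The Euler-Lagrange equation gives
    d/dθ( z' / sqrt(36 + z'^2) ) = 0,
so z' is constant. Integrating once:
    z(θ) = a θ + b,
a helix on the cylinder (a straight line when the cylinder is unrolled). The constants a, b are determined by the endpoint conditions.
With endpoint conditions z(0) = 2 and z(π/2) = 5: from z(0) = b we get b = 2, and a·π/2 + 2 = 5 gives a = 6/π, so
    z(θ) = (6/π) θ + 2.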